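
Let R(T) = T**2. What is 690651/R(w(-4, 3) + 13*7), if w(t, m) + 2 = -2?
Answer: 76739/841 ≈ 91.247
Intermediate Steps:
w(t, m) = -4 (w(t, m) = -2 - 2 = -4)
690651/R(w(-4, 3) + 13*7) = 690651/((-4 + 13*7)**2) = 690651/((-4 + 91)**2) = 690651/(87**2) = 690651/7569 = 690651*(1/7569) = 76739/841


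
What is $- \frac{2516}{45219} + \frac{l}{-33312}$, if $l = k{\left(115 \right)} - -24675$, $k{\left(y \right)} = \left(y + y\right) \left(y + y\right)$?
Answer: $- \frac{399075213}{167370592} \approx -2.3844$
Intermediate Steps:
$k{\left(y \right)} = 4 y^{2}$ ($k{\left(y \right)} = 2 y 2 y = 4 y^{2}$)
$l = 77575$ ($l = 4 \cdot 115^{2} - -24675 = 4 \cdot 13225 + 24675 = 52900 + 24675 = 77575$)
$- \frac{2516}{45219} + \frac{l}{-33312} = - \frac{2516}{45219} + \frac{77575}{-33312} = \left(-2516\right) \frac{1}{45219} + 77575 \left(- \frac{1}{33312}\right) = - \frac{2516}{45219} - \frac{77575}{33312} = - \frac{399075213}{167370592}$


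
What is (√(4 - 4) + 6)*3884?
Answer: 23304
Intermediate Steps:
(√(4 - 4) + 6)*3884 = (√0 + 6)*3884 = (0 + 6)*3884 = 6*3884 = 23304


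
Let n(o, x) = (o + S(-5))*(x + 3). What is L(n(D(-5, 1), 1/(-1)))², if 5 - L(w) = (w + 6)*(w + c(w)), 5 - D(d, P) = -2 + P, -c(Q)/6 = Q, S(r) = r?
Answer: 7225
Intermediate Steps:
c(Q) = -6*Q
D(d, P) = 7 - P (D(d, P) = 5 - (-2 + P) = 5 + (2 - P) = 7 - P)
n(o, x) = (-5 + o)*(3 + x) (n(o, x) = (o - 5)*(x + 3) = (-5 + o)*(3 + x))
L(w) = 5 + 5*w*(6 + w) (L(w) = 5 - (w + 6)*(w - 6*w) = 5 - (6 + w)*(-5*w) = 5 - (-5)*w*(6 + w) = 5 + 5*w*(6 + w))
L(n(D(-5, 1), 1/(-1)))² = (5 + 5*(-15 - 5/(-1) + 3*(7 - 1*1) + (7 - 1*1)/(-1))² + 30*(-15 - 5/(-1) + 3*(7 - 1*1) + (7 - 1*1)/(-1)))² = (5 + 5*(-15 - 5*(-1) + 3*(7 - 1) + (7 - 1)*(-1))² + 30*(-15 - 5*(-1) + 3*(7 - 1) + (7 - 1)*(-1)))² = (5 + 5*(-15 + 5 + 3*6 + 6*(-1))² + 30*(-15 + 5 + 3*6 + 6*(-1)))² = (5 + 5*(-15 + 5 + 18 - 6)² + 30*(-15 + 5 + 18 - 6))² = (5 + 5*2² + 30*2)² = (5 + 5*4 + 60)² = (5 + 20 + 60)² = 85² = 7225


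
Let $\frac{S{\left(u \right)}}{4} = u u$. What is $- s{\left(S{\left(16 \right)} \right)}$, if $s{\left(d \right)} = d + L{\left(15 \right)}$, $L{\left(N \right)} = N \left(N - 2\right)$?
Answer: $-1219$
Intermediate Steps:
$S{\left(u \right)} = 4 u^{2}$ ($S{\left(u \right)} = 4 u u = 4 u^{2}$)
$L{\left(N \right)} = N \left(-2 + N\right)$
$s{\left(d \right)} = 195 + d$ ($s{\left(d \right)} = d + 15 \left(-2 + 15\right) = d + 15 \cdot 13 = d + 195 = 195 + d$)
$- s{\left(S{\left(16 \right)} \right)} = - (195 + 4 \cdot 16^{2}) = - (195 + 4 \cdot 256) = - (195 + 1024) = \left(-1\right) 1219 = -1219$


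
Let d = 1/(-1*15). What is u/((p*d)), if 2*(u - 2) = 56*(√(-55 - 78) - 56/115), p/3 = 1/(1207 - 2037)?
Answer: -1110540/23 + 116200*I*√133 ≈ -48284.0 + 1.3401e+6*I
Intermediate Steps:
p = -3/830 (p = 3/(1207 - 2037) = 3/(-830) = 3*(-1/830) = -3/830 ≈ -0.0036145)
d = -1/15 (d = 1/(-15) = -1/15 ≈ -0.066667)
u = -1338/115 + 28*I*√133 (u = 2 + (56*(√(-55 - 78) - 56/115))/2 = 2 + (56*(√(-133) - 56*1/115))/2 = 2 + (56*(I*√133 - 56/115))/2 = 2 + (56*(-56/115 + I*√133))/2 = 2 + (-3136/115 + 56*I*√133)/2 = 2 + (-1568/115 + 28*I*√133) = -1338/115 + 28*I*√133 ≈ -11.635 + 322.91*I)
u/((p*d)) = (-1338/115 + 28*I*√133)/((-3/830*(-1/15))) = (-1338/115 + 28*I*√133)/(1/4150) = (-1338/115 + 28*I*√133)*4150 = -1110540/23 + 116200*I*√133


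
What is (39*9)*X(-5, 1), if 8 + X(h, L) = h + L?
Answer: -4212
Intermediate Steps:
X(h, L) = -8 + L + h (X(h, L) = -8 + (h + L) = -8 + (L + h) = -8 + L + h)
(39*9)*X(-5, 1) = (39*9)*(-8 + 1 - 5) = 351*(-12) = -4212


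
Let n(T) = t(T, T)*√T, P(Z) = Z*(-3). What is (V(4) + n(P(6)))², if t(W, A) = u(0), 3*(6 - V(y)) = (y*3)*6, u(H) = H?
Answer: 324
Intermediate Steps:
V(y) = 6 - 6*y (V(y) = 6 - y*3*6/3 = 6 - 3*y*6/3 = 6 - 6*y)
P(Z) = -3*Z
t(W, A) = 0
n(T) = 0 (n(T) = 0*√T = 0)
(V(4) + n(P(6)))² = ((6 - 6*4) + 0)² = ((6 - 24) + 0)² = (-18 + 0)² = (-18)² = 324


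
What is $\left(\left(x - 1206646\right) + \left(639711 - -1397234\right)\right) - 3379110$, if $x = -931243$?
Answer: $-3480054$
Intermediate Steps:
$\left(\left(x - 1206646\right) + \left(639711 - -1397234\right)\right) - 3379110 = \left(\left(-931243 - 1206646\right) + \left(639711 - -1397234\right)\right) - 3379110 = \left(\left(-931243 - 1206646\right) + \left(639711 + 1397234\right)\right) - 3379110 = \left(-2137889 + 2036945\right) - 3379110 = -100944 - 3379110 = -3480054$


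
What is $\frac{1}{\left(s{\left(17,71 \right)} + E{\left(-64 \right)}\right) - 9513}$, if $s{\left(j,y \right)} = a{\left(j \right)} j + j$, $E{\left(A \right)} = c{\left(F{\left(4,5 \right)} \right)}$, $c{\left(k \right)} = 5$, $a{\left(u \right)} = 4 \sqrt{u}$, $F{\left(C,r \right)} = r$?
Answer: $- \frac{9491}{90000473} - \frac{68 \sqrt{17}}{90000473} \approx -0.00010857$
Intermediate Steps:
$E{\left(A \right)} = 5$
$s{\left(j,y \right)} = j + 4 j^{\frac{3}{2}}$ ($s{\left(j,y \right)} = 4 \sqrt{j} j + j = 4 j^{\frac{3}{2}} + j = j + 4 j^{\frac{3}{2}}$)
$\frac{1}{\left(s{\left(17,71 \right)} + E{\left(-64 \right)}\right) - 9513} = \frac{1}{\left(\left(17 + 4 \cdot 17^{\frac{3}{2}}\right) + 5\right) - 9513} = \frac{1}{\left(\left(17 + 4 \cdot 17 \sqrt{17}\right) + 5\right) - 9513} = \frac{1}{\left(\left(17 + 68 \sqrt{17}\right) + 5\right) - 9513} = \frac{1}{\left(22 + 68 \sqrt{17}\right) - 9513} = \frac{1}{-9491 + 68 \sqrt{17}}$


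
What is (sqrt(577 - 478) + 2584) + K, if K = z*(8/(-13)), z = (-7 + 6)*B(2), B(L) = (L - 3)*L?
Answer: 33576/13 + 3*sqrt(11) ≈ 2592.7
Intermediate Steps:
B(L) = L*(-3 + L) (B(L) = (-3 + L)*L = L*(-3 + L))
z = 2 (z = (-7 + 6)*(2*(-3 + 2)) = -2*(-1) = -1*(-2) = 2)
K = -16/13 (K = 2*(8/(-13)) = 2*(8*(-1/13)) = 2*(-8/13) = -16/13 ≈ -1.2308)
(sqrt(577 - 478) + 2584) + K = (sqrt(577 - 478) + 2584) - 16/13 = (sqrt(99) + 2584) - 16/13 = (3*sqrt(11) + 2584) - 16/13 = (2584 + 3*sqrt(11)) - 16/13 = 33576/13 + 3*sqrt(11)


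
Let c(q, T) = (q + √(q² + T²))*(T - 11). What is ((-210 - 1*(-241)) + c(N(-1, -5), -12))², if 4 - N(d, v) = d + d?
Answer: 106669 + 29532*√5 ≈ 1.7270e+5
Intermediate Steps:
N(d, v) = 4 - 2*d (N(d, v) = 4 - (d + d) = 4 - 2*d)
c(q, T) = (-11 + T)*(q + √(T² + q²)) (c(q, T) = (q + √(T² + q²))*(-11 + T) = (-11 + T)*(q + √(T² + q²)))
((-210 - 1*(-241)) + c(N(-1, -5), -12))² = ((-210 - 1*(-241)) + (-11*(4 - 2*(-1)) - 11*√((-12)² + (4 - 2*(-1))²) - 12*(4 - 2*(-1)) - 12*√((-12)² + (4 - 2*(-1))²)))² = ((-210 + 241) + (-11*(4 + 2) - 11*√(144 + (4 + 2)²) - 12*(4 + 2) - 12*√(144 + (4 + 2)²)))² = (31 + (-11*6 - 11*√(144 + 6²) - 12*6 - 12*√(144 + 6²)))² = (31 + (-66 - 11*√(144 + 36) - 72 - 12*√(144 + 36)))² = (31 + (-66 - 66*√5 - 72 - 72*√5))² = (31 + (-138 - 138*√5))² = (-107 - 138*√5)²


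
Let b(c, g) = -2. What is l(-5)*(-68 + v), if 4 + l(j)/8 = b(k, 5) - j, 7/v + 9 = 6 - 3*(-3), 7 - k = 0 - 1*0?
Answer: 1604/3 ≈ 534.67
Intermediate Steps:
k = 7 (k = 7 - (0 - 1*0) = 7 - (0 + 0) = 7 - 1*0 = 7 + 0 = 7)
v = 7/6 (v = 7/(-9 + (6 - 3*(-3))) = 7/(-9 + (6 + 9)) = 7/(-9 + 15) = 7/6 ≈ 1.1667)
l(j) = -48 - 8*j (l(j) = -32 + 8*(-2 - j) = -32 + (-16 - 8*j) = -48 - 8*j)
l(-5)*(-68 + v) = (-48 - 8*(-5))*(-68 + 7/6) = (-48 + 40)*(-401/6) = -8*(-401/6) = 1604/3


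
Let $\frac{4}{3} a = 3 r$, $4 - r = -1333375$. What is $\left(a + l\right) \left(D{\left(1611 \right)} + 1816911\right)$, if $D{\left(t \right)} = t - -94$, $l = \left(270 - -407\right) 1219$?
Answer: $6956871358802$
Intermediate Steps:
$r = 1333379$ ($r = 4 - -1333375 = 4 + 1333375 = 1333379$)
$l = 825263$ ($l = \left(270 + 407\right) 1219 = 677 \cdot 1219 = 825263$)
$D{\left(t \right)} = 94 + t$ ($D{\left(t \right)} = t + 94 = 94 + t$)
$a = \frac{12000411}{4}$ ($a = \frac{3 \cdot 3 \cdot 1333379}{4} = \frac{3}{4} \cdot 4000137 = \frac{12000411}{4} \approx 3.0001 \cdot 10^{6}$)
$\left(a + l\right) \left(D{\left(1611 \right)} + 1816911\right) = \left(\frac{12000411}{4} + 825263\right) \left(\left(94 + 1611\right) + 1816911\right) = \frac{15301463 \left(1705 + 1816911\right)}{4} = \frac{15301463}{4} \cdot 1818616 = 6956871358802$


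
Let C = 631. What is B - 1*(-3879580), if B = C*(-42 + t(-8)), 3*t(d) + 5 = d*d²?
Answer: 11233007/3 ≈ 3.7443e+6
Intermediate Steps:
t(d) = -5/3 + d³/3 (t(d) = -5/3 + (d*d²)/3 = -5/3 + d³/3)
B = -405733/3 (B = 631*(-42 + (-5/3 + (⅓)*(-8)³)) = 631*(-42 + (-5/3 + (⅓)*(-512))) = 631*(-42 + (-5/3 - 512/3)) = 631*(-42 - 517/3) = 631*(-643/3) = -405733/3 ≈ -1.3524e+5)
B - 1*(-3879580) = -405733/3 - 1*(-3879580) = -405733/3 + 3879580 = 11233007/3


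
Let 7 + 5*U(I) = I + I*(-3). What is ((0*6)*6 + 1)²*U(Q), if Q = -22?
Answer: 37/5 ≈ 7.4000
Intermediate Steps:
U(I) = -7/5 - 2*I/5 (U(I) = -7/5 + (I + I*(-3))/5 = -7/5 + (I - 3*I)/5 = -7/5 + (-2*I)/5 = -7/5 - 2*I/5)
((0*6)*6 + 1)²*U(Q) = ((0*6)*6 + 1)²*(-7/5 - ⅖*(-22)) = (0*6 + 1)²*(-7/5 + 44/5) = (0 + 1)²*(37/5) = 1²*(37/5) = 1*(37/5) = 37/5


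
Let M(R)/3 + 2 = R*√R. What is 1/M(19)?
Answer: 2/20565 + 19*√19/20565 ≈ 0.0041244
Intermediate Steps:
M(R) = -6 + 3*R^(3/2) (M(R) = -6 + 3*(R*√R) = -6 + 3*R^(3/2))
1/M(19) = 1/(-6 + 3*19^(3/2)) = 1/(-6 + 3*(19*√19)) = 1/(-6 + 57*√19)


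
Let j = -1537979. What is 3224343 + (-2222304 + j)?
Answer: -535940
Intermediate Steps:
3224343 + (-2222304 + j) = 3224343 + (-2222304 - 1537979) = 3224343 - 3760283 = -535940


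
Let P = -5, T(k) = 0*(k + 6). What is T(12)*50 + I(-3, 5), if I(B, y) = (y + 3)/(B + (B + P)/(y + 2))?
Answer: -56/29 ≈ -1.9310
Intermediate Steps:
T(k) = 0 (T(k) = 0*(6 + k) = 0)
I(B, y) = (3 + y)/(B + (-5 + B)/(2 + y)) (I(B, y) = (y + 3)/(B + (B - 5)/(y + 2)) = (3 + y)/(B + (-5 + B)/(2 + y)))
T(12)*50 + I(-3, 5) = 0*50 + (6 + 5**2 + 5*5)/(-5 + 3*(-3) - 3*5) = 0 + (6 + 25 + 25)/(-5 - 9 - 15) = 0 + 56/(-29) = 0 - 1/29*56 = 0 - 56/29 = -56/29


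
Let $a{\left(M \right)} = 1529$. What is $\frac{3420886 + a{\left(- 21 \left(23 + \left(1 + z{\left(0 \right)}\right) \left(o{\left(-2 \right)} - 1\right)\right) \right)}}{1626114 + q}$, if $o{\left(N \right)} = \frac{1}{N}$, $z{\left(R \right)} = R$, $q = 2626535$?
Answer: $\frac{3422415}{4252649} \approx 0.80477$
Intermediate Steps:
$\frac{3420886 + a{\left(- 21 \left(23 + \left(1 + z{\left(0 \right)}\right) \left(o{\left(-2 \right)} - 1\right)\right) \right)}}{1626114 + q} = \frac{3420886 + 1529}{1626114 + 2626535} = \frac{3422415}{4252649}$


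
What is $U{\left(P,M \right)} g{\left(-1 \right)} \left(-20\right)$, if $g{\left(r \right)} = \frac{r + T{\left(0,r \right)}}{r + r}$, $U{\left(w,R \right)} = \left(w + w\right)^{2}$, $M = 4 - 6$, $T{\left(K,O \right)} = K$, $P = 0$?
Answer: $0$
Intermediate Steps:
$M = -2$ ($M = 4 - 6 = -2$)
$U{\left(w,R \right)} = 4 w^{2}$ ($U{\left(w,R \right)} = \left(2 w\right)^{2} = 4 w^{2}$)
$g{\left(r \right)} = \frac{1}{2}$ ($g{\left(r \right)} = \frac{r + 0}{r + r} = \frac{r}{2 r} = r \frac{1}{2 r} = \frac{1}{2}$)
$U{\left(P,M \right)} g{\left(-1 \right)} \left(-20\right) = 4 \cdot 0^{2} \cdot \frac{1}{2} \left(-20\right) = 4 \cdot 0 \cdot \frac{1}{2} \left(-20\right) = 0 \cdot \frac{1}{2} \left(-20\right) = 0 \left(-20\right) = 0$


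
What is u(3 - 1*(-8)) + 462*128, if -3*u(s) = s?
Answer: 177397/3 ≈ 59132.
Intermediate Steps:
u(s) = -s/3
u(3 - 1*(-8)) + 462*128 = -(3 - 1*(-8))/3 + 462*128 = -(3 + 8)/3 + 59136 = -⅓*11 + 59136 = -11/3 + 59136 = 177397/3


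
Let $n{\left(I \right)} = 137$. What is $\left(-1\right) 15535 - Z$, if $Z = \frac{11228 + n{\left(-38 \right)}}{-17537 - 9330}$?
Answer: $- \frac{417367480}{26867} \approx -15535.0$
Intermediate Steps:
$Z = - \frac{11365}{26867}$ ($Z = \frac{11228 + 137}{-17537 - 9330} = \frac{11365}{-26867} = 11365 \left(- \frac{1}{26867}\right) = - \frac{11365}{26867} \approx -0.42301$)
$\left(-1\right) 15535 - Z = \left(-1\right) 15535 - - \frac{11365}{26867} = -15535 + \frac{11365}{26867} = - \frac{417367480}{26867}$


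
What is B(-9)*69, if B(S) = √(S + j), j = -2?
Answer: 69*I*√11 ≈ 228.85*I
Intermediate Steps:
B(S) = √(-2 + S) (B(S) = √(S - 2) = √(-2 + S))
B(-9)*69 = √(-2 - 9)*69 = √(-11)*69 = (I*√11)*69 = 69*I*√11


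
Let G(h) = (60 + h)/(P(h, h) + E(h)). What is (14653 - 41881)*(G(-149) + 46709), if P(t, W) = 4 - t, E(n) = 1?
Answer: -97926822558/77 ≈ -1.2718e+9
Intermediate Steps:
G(h) = (60 + h)/(5 - h) (G(h) = (60 + h)/((4 - h) + 1) = (60 + h)/(5 - h))
(14653 - 41881)*(G(-149) + 46709) = (14653 - 41881)*((-60 - 1*(-149))/(-5 - 149) + 46709) = -27228*((-60 + 149)/(-154) + 46709) = -27228*(-1/154*89 + 46709) = -27228*(-89/154 + 46709) = -27228*7193097/154 = -97926822558/77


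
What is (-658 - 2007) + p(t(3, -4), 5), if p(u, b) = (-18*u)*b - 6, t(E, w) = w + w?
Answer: -1951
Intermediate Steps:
t(E, w) = 2*w
p(u, b) = -6 - 18*b*u (p(u, b) = -18*b*u - 6 = -6 - 18*b*u)
(-658 - 2007) + p(t(3, -4), 5) = (-658 - 2007) + (-6 - 18*5*2*(-4)) = -2665 + (-6 - 18*5*(-8)) = -2665 + (-6 + 720) = -2665 + 714 = -1951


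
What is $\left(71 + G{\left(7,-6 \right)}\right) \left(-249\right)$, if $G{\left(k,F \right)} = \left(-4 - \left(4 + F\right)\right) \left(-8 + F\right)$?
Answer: $-24651$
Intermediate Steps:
$G{\left(k,F \right)} = \left(-8 + F\right) \left(-8 - F\right)$ ($G{\left(k,F \right)} = \left(-8 - F\right) \left(-8 + F\right) = \left(-8 + F\right) \left(-8 - F\right)$)
$\left(71 + G{\left(7,-6 \right)}\right) \left(-249\right) = \left(71 + \left(64 - \left(-6\right)^{2}\right)\right) \left(-249\right) = \left(71 + \left(64 - 36\right)\right) \left(-249\right) = \left(71 + 28\right) \left(-249\right) = 99 \left(-249\right) = -24651$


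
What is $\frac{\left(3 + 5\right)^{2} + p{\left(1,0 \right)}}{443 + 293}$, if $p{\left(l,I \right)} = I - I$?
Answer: $\frac{2}{23} \approx 0.086957$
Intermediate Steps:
$p{\left(l,I \right)} = 0$
$\frac{\left(3 + 5\right)^{2} + p{\left(1,0 \right)}}{443 + 293} = \frac{\left(3 + 5\right)^{2} + 0}{443 + 293} = \frac{8^{2} + 0}{736} = \left(64 + 0\right) \frac{1}{736} = 64 \cdot \frac{1}{736} = \frac{2}{23}$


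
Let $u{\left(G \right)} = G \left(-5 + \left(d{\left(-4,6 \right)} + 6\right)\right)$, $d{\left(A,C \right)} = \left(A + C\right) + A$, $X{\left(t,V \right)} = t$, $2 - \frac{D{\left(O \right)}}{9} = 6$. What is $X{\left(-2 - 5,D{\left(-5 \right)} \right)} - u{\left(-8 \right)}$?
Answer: $-15$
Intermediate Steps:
$D{\left(O \right)} = -36$ ($D{\left(O \right)} = 18 - 54 = -36$)
$d{\left(A,C \right)} = C + 2 A$
$u{\left(G \right)} = - G$ ($u{\left(G \right)} = G \left(-5 + \left(\left(6 + 2 \left(-4\right)\right) + 6\right)\right) = G \left(-5 + \left(\left(6 - 8\right) + 6\right)\right) = G \left(-5 + \left(-2 + 6\right)\right) = G \left(-5 + 4\right) = G \left(-1\right) = - G$)
$X{\left(-2 - 5,D{\left(-5 \right)} \right)} - u{\left(-8 \right)} = \left(-2 - 5\right) - \left(-1\right) \left(-8\right) = \left(-2 - 5\right) - 8 = -7 - 8 = -15$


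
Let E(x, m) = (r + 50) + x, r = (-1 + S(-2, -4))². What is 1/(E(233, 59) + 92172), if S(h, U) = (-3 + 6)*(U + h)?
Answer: 1/92816 ≈ 1.0774e-5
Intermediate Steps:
S(h, U) = 3*U + 3*h (S(h, U) = 3*(U + h) = 3*U + 3*h)
r = 361 (r = (-1 + (3*(-4) + 3*(-2)))² = (-1 + (-12 - 6))² = (-1 - 18)² = (-19)² = 361)
E(x, m) = 411 + x (E(x, m) = (361 + 50) + x = 411 + x)
1/(E(233, 59) + 92172) = 1/((411 + 233) + 92172) = 1/(644 + 92172) = 1/92816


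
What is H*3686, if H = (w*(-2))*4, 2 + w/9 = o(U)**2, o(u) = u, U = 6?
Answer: -9023328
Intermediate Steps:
w = 306 (w = -18 + 9*6**2 = -18 + 9*36 = -18 + 324 = 306)
H = -2448 (H = (306*(-2))*4 = -612*4 = -2448)
H*3686 = -2448*3686 = -9023328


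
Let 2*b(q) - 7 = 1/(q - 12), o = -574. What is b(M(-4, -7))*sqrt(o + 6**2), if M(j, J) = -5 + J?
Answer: 167*I*sqrt(538)/48 ≈ 80.699*I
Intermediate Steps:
b(q) = 7/2 + 1/(2*(-12 + q)) (b(q) = 7/2 + 1/(2*(q - 12)) = 7/2 + 1/(2*(-12 + q)))
b(M(-4, -7))*sqrt(o + 6**2) = ((-83 + 7*(-5 - 7))/(2*(-12 + (-5 - 7))))*sqrt(-574 + 6**2) = ((-83 + 7*(-12))/(2*(-12 - 12)))*sqrt(-574 + 36) = ((1/2)*(-83 - 84)/(-24))*sqrt(-538) = ((1/2)*(-1/24)*(-167))*(I*sqrt(538)) = 167*(I*sqrt(538))/48 = 167*I*sqrt(538)/48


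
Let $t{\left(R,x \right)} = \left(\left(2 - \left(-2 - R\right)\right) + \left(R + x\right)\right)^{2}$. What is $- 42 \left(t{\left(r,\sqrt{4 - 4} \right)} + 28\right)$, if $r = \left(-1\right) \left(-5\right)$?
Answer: $-9408$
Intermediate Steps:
$r = 5$
$t{\left(R,x \right)} = \left(4 + x + 2 R\right)^{2}$ ($t{\left(R,x \right)} = \left(\left(2 + \left(2 + R\right)\right) + \left(R + x\right)\right)^{2} = \left(\left(4 + R\right) + \left(R + x\right)\right)^{2} = \left(4 + x + 2 R\right)^{2}$)
$- 42 \left(t{\left(r,\sqrt{4 - 4} \right)} + 28\right) = - 42 \left(\left(4 + \sqrt{4 - 4} + 2 \cdot 5\right)^{2} + 28\right) = - 42 \left(\left(4 + \sqrt{0} + 10\right)^{2} + 28\right) = - 42 \left(\left(4 + 0 + 10\right)^{2} + 28\right) = - 42 \left(14^{2} + 28\right) = - 42 \left(196 + 28\right) = \left(-42\right) 224 = -9408$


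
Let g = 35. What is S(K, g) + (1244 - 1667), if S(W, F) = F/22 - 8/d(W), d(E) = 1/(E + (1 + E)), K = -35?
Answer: 2873/22 ≈ 130.59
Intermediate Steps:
d(E) = 1/(1 + 2*E)
S(W, F) = -8 - 16*W + F/22 (S(W, F) = F/22 - (8 + 16*W) = F*(1/22) - 8*(1 + 2*W) = F/22 + (-8 - 16*W) = -8 - 16*W + F/22)
S(K, g) + (1244 - 1667) = (-8 - 16*(-35) + (1/22)*35) + (1244 - 1667) = (-8 + 560 + 35/22) - 423 = 12179/22 - 423 = 2873/22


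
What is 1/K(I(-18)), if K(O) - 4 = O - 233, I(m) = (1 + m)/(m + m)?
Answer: -36/8227 ≈ -0.0043758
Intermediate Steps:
I(m) = (1 + m)/(2*m) (I(m) = (1 + m)/((2*m)) = (1 + m)*(1/(2*m)) = (1 + m)/(2*m))
K(O) = -229 + O (K(O) = 4 + (O - 233) = 4 + (-233 + O) = -229 + O)
1/K(I(-18)) = 1/(-229 + (½)*(1 - 18)/(-18)) = 1/(-229 + (½)*(-1/18)*(-17)) = 1/(-229 + 17/36) = 1/(-8227/36) = -36/8227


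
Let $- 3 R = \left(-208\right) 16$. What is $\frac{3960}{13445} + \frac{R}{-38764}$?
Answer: $\frac{20788568}{78177297} \approx 0.26592$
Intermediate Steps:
$R = \frac{3328}{3}$ ($R = - \frac{\left(-208\right) 16}{3} = \left(- \frac{1}{3}\right) \left(-3328\right) = \frac{3328}{3} \approx 1109.3$)
$\frac{3960}{13445} + \frac{R}{-38764} = \frac{3960}{13445} + \frac{3328}{3 \left(-38764\right)} = 3960 \cdot \frac{1}{13445} + \frac{3328}{3} \left(- \frac{1}{38764}\right) = \frac{792}{2689} - \frac{832}{29073} = \frac{20788568}{78177297}$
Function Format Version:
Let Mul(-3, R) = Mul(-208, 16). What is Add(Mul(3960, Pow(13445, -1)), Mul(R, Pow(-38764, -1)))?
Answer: Rational(20788568, 78177297) ≈ 0.26592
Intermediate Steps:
R = Rational(3328, 3) (R = Mul(Rational(-1, 3), Mul(-208, 16)) = Mul(Rational(-1, 3), -3328) = Rational(3328, 3) ≈ 1109.3)
Add(Mul(3960, Pow(13445, -1)), Mul(R, Pow(-38764, -1))) = Add(Mul(3960, Pow(13445, -1)), Mul(Rational(3328, 3), Pow(-38764, -1))) = Add(Mul(3960, Rational(1, 13445)), Mul(Rational(3328, 3), Rational(-1, 38764))) = Add(Rational(792, 2689), Rational(-832, 29073)) = Rational(20788568, 78177297)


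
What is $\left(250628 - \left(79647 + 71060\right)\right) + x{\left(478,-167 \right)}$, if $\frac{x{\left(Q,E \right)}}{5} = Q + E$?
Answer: $101476$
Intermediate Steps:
$x{\left(Q,E \right)} = 5 E + 5 Q$ ($x{\left(Q,E \right)} = 5 \left(Q + E\right) = 5 \left(E + Q\right) = 5 E + 5 Q$)
$\left(250628 - \left(79647 + 71060\right)\right) + x{\left(478,-167 \right)} = \left(250628 - \left(79647 + 71060\right)\right) + \left(5 \left(-167\right) + 5 \cdot 478\right) = \left(250628 - 150707\right) + \left(-835 + 2390\right) = \left(250628 - 150707\right) + 1555 = 99921 + 1555 = 101476$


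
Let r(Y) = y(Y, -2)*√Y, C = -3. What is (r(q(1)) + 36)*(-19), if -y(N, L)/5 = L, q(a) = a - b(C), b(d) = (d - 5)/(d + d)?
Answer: -684 - 190*I*√3/3 ≈ -684.0 - 109.7*I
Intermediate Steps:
b(d) = (-5 + d)/(2*d) (b(d) = (-5 + d)/((2*d)) = (-5 + d)*(1/(2*d)) = (-5 + d)/(2*d))
q(a) = -4/3 + a (q(a) = a - (-5 - 3)/(2*(-3)) = a - (-1)*(-8)/(2*3) = a - 1*4/3 = a - 4/3 = -4/3 + a)
y(N, L) = -5*L
r(Y) = 10*√Y (r(Y) = (-5*(-2))*√Y = 10*√Y)
(r(q(1)) + 36)*(-19) = (10*√(-4/3 + 1) + 36)*(-19) = (10*√(-⅓) + 36)*(-19) = (10*(I*√3/3) + 36)*(-19) = (10*I*√3/3 + 36)*(-19) = (36 + 10*I*√3/3)*(-19) = -684 - 190*I*√3/3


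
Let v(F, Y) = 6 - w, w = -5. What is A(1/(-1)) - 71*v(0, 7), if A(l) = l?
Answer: -782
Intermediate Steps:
v(F, Y) = 11 (v(F, Y) = 6 - 1*(-5) = 6 + 5 = 11)
A(1/(-1)) - 71*v(0, 7) = 1/(-1) - 71*11 = -1 - 781 = -782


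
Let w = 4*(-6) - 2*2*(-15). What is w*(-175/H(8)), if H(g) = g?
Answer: -1575/2 ≈ -787.50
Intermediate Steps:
w = 36 (w = -24 - 4*(-15) = -24 + 60 = 36)
w*(-175/H(8)) = 36*(-175/8) = -1575/2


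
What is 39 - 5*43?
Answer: -176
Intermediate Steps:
39 - 5*43 = 39 - 215 = -176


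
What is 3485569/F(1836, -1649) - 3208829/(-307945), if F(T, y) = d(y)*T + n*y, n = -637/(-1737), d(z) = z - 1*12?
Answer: 605463241804948/65262151515737 ≈ 9.2774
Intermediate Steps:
d(z) = -12 + z (d(z) = z - 12 = -12 + z)
n = 637/1737 (n = -637*(-1/1737) = 637/1737 ≈ 0.36672)
F(T, y) = 637*y/1737 + T*(-12 + y) (F(T, y) = (-12 + y)*T + 637*y/1737 = T*(-12 + y) + 637*y/1737 = 637*y/1737 + T*(-12 + y))
3485569/F(1836, -1649) - 3208829/(-307945) = 3485569/((637/1737)*(-1649) + 1836*(-12 - 1649)) - 3208829/(-307945) = 3485569/(-1050413/1737 + 1836*(-1661)) - 3208829*(-1/307945) = 3485569/(-1050413/1737 - 3049596) + 3208829/307945 = 3485569/(-5298198665/1737) + 3208829/307945 = 3485569*(-1737/5298198665) + 3208829/307945 = -6054433353/5298198665 + 3208829/307945 = 605463241804948/65262151515737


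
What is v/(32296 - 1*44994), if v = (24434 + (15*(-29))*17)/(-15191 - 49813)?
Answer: 17039/825420792 ≈ 2.0643e-5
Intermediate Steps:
v = -17039/65004 (v = (24434 - 435*17)/(-65004) = (24434 - 7395)*(-1/65004) = 17039*(-1/65004) = -17039/65004 ≈ -0.26212)
v/(32296 - 1*44994) = -17039/(65004*(32296 - 1*44994)) = -17039/(65004*(32296 - 44994)) = -17039/65004/(-12698) = -17039/65004*(-1/12698) = 17039/825420792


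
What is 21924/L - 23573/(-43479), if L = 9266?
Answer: 585830507/201438207 ≈ 2.9082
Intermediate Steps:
21924/L - 23573/(-43479) = 21924/9266 - 23573/(-43479) = 21924*(1/9266) - 23573*(-1/43479) = 10962/4633 + 23573/43479 = 585830507/201438207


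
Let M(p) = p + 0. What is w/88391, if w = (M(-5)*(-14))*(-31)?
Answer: -2170/88391 ≈ -0.024550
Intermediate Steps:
M(p) = p
w = -2170 (w = -5*(-14)*(-31) = 70*(-31) = -2170)
w/88391 = -2170/88391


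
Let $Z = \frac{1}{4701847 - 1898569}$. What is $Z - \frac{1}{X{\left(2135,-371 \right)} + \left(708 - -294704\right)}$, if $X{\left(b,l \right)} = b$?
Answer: $- \frac{2505731}{834106959066} \approx -3.0041 \cdot 10^{-6}$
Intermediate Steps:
$Z = \frac{1}{2803278} \approx 3.5673 \cdot 10^{-7}$
$Z - \frac{1}{X{\left(2135,-371 \right)} + \left(708 - -294704\right)} = \frac{1}{2803278} - \frac{1}{2135 + \left(708 - -294704\right)} = \frac{1}{2803278} - \frac{1}{2135 + \left(708 + 294704\right)} = \frac{1}{2803278} - \frac{1}{2135 + 295412} = \frac{1}{2803278} - \frac{1}{297547} = - \frac{2505731}{834106959066}$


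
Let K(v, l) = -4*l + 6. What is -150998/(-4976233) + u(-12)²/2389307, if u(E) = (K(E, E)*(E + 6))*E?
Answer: 3978117140902/625776228449 ≈ 6.3571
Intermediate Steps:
K(v, l) = 6 - 4*l
u(E) = E*(6 + E)*(6 - 4*E) (u(E) = ((6 - 4*E)*(E + 6))*E = ((6 - 4*E)*(6 + E))*E = ((6 + E)*(6 - 4*E))*E = E*(6 + E)*(6 - 4*E))
-150998/(-4976233) + u(-12)²/2389307 = -150998/(-4976233) + (-2*(-12)*(-3 + 2*(-12))*(6 - 12))²/2389307 = -150998*(-1/4976233) + (-2*(-12)*(-3 - 24)*(-6))²*(1/2389307) = 150998/4976233 + (-2*(-12)*(-27)*(-6))²*(1/2389307) = 150998/4976233 + 3888²*(1/2389307) = 150998/4976233 + 15116544*(1/2389307) = 150998/4976233 + 15116544/2389307 = 3978117140902/625776228449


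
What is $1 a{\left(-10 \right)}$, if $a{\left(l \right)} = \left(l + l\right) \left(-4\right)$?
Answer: $80$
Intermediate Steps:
$a{\left(l \right)} = - 8 l$ ($a{\left(l \right)} = 2 l \left(-4\right) = - 8 l$)
$1 a{\left(-10 \right)} = 1 \left(\left(-8\right) \left(-10\right)\right) = 1 \cdot 80 = 80$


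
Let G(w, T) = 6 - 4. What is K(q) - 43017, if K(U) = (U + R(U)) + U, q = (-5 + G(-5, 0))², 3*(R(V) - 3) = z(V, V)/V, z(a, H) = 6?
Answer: -386962/9 ≈ -42996.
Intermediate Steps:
G(w, T) = 2
R(V) = 3 + 2/V (R(V) = 3 + (6/V)/3 = 3 + 2/V)
q = 9 (q = (-5 + 2)² = (-3)² = 9)
K(U) = 3 + 2*U + 2/U (K(U) = (U + (3 + 2/U)) + U = (3 + U + 2/U) + U = 3 + 2*U + 2/U)
K(q) - 43017 = (3 + 2*9 + 2/9) - 43017 = (3 + 18 + 2*(⅑)) - 43017 = (3 + 18 + 2/9) - 43017 = 191/9 - 43017 = -386962/9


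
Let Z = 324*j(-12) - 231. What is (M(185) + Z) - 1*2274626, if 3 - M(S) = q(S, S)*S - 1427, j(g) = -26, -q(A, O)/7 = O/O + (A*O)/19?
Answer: 990811/19 ≈ 52148.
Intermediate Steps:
q(A, O) = -7 - 7*A*O/19 (q(A, O) = -7*(O/O + (A*O)/19) = -7*(1 + (A*O)*(1/19)) = -7*(1 + A*O/19) = -7 - 7*A*O/19)
M(S) = 1430 - S*(-7 - 7*S²/19) (M(S) = 3 - ((-7 - 7*S*S/19)*S - 1427) = 3 - ((-7 - 7*S²/19)*S - 1427) = 3 - (S*(-7 - 7*S²/19) - 1427) = 3 - (-1427 + S*(-7 - 7*S²/19)) = 3 + (1427 - S*(-7 - 7*S²/19)) = 1430 - S*(-7 - 7*S²/19))
Z = -8655 (Z = 324*(-26) - 231 = -8424 - 231 = -8655)
(M(185) + Z) - 1*2274626 = ((1430 + (7/19)*185*(19 + 185²)) - 8655) - 1*2274626 = ((1430 + (7/19)*185*(19 + 34225)) - 8655) - 2274626 = ((1430 + (7/19)*185*34244) - 8655) - 2274626 = ((1430 + 44345980/19) - 8655) - 2274626 = (44373150/19 - 8655) - 2274626 = 44208705/19 - 2274626 = 990811/19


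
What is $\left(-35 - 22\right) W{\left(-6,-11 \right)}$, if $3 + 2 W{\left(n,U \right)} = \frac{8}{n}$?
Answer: $\frac{247}{2} \approx 123.5$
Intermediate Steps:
$W{\left(n,U \right)} = - \frac{3}{2} + \frac{4}{n}$ ($W{\left(n,U \right)} = - \frac{3}{2} + \frac{8 \frac{1}{n}}{2} = - \frac{3}{2} + \frac{4}{n}$)
$\left(-35 - 22\right) W{\left(-6,-11 \right)} = \left(-35 - 22\right) \left(- \frac{3}{2} + \frac{4}{-6}\right) = - 57 \left(- \frac{3}{2} + 4 \left(- \frac{1}{6}\right)\right) = - 57 \left(- \frac{3}{2} - \frac{2}{3}\right) = \left(-57\right) \left(- \frac{13}{6}\right) = \frac{247}{2}$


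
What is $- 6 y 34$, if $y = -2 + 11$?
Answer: $-1836$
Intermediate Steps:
$y = 9$
$- 6 y 34 = \left(-6\right) 9 \cdot 34 = \left(-54\right) 34 = -1836$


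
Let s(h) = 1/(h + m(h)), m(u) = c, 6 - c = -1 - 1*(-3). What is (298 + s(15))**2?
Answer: 32069569/361 ≈ 88835.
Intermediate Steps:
c = 4 (c = 6 - (-1 - 1*(-3)) = 6 - (-1 + 3) = 6 - 1*2 = 6 - 2 = 4)
m(u) = 4
s(h) = 1/(4 + h) (s(h) = 1/(h + 4) = 1/(4 + h))
(298 + s(15))**2 = (298 + 1/(4 + 15))**2 = (298 + 1/19)**2 = (5663/19)**2 = 32069569/361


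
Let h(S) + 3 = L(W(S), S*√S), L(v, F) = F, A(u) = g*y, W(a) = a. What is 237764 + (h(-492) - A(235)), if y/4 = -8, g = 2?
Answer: 237825 - 984*I*√123 ≈ 2.3783e+5 - 10913.0*I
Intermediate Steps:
y = -32 (y = 4*(-8) = -32)
A(u) = -64 (A(u) = 2*(-32) = -64)
h(S) = -3 + S^(3/2) (h(S) = -3 + S*√S = -3 + S^(3/2))
237764 + (h(-492) - A(235)) = 237764 + ((-3 + (-492)^(3/2)) - 1*(-64)) = 237764 + ((-3 - 984*I*√123) + 64) = 237764 + (61 - 984*I*√123) = 237825 - 984*I*√123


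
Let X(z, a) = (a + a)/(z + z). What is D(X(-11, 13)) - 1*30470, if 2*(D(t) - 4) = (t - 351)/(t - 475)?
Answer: -159578971/5238 ≈ -30466.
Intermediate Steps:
X(z, a) = a/z (X(z, a) = (2*a)/((2*z)) = (2*a)*(1/(2*z)) = a/z)
D(t) = 4 + (-351 + t)/(2*(-475 + t)) (D(t) = 4 + ((t - 351)/(t - 475))/2 = 4 + ((-351 + t)/(-475 + t))/2 = 4 + (-351 + t)/(2*(-475 + t)))
D(X(-11, 13)) - 1*30470 = (-4151 + 9*(13/(-11)))/(2*(-475 + 13/(-11))) - 1*30470 = (-4151 + 9*(13*(-1/11)))/(2*(-475 + 13*(-1/11))) - 30470 = (-4151 + 9*(-13/11))/(2*(-475 - 13/11)) - 30470 = (-4151 - 117/11)/(2*(-5238/11)) - 30470 = (1/2)*(-11/5238)*(-45778/11) - 30470 = 22889/5238 - 30470 = -159578971/5238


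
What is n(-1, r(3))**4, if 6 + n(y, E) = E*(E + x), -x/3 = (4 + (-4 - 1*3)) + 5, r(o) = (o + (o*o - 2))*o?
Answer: 259891961616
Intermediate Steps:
r(o) = o*(-2 + o + o**2) (r(o) = (o + (o**2 - 2))*o = (o + (-2 + o**2))*o = (-2 + o + o**2)*o = o*(-2 + o + o**2))
x = -6 (x = -3*((4 + (-4 - 1*3)) + 5) = -3*((4 + (-4 - 3)) + 5) = -3*((4 - 7) + 5) = -3*(-3 + 5) = -3*2 = -6)
n(y, E) = -6 + E*(-6 + E) (n(y, E) = -6 + E*(E - 6) = -6 + E*(-6 + E))
n(-1, r(3))**4 = (-6 + (3*(-2 + 3 + 3**2))**2 - 18*(-2 + 3 + 3**2))**4 = (-6 + (3*(-2 + 3 + 9))**2 - 18*(-2 + 3 + 9))**4 = (-6 + (3*10)**2 - 18*10)**4 = (-6 + 30**2 - 6*30)**4 = (-6 + 900 - 180)**4 = 714**4 = 259891961616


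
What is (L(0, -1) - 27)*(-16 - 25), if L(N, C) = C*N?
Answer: 1107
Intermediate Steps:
(L(0, -1) - 27)*(-16 - 25) = (-1*0 - 27)*(-16 - 25) = (0 - 27)*(-41) = -27*(-41) = 1107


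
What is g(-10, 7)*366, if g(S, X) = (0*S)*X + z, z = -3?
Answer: -1098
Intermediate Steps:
g(S, X) = -3 (g(S, X) = (0*S)*X - 3 = 0*X - 3 = 0 - 3 = -3)
g(-10, 7)*366 = -3*366 = -1098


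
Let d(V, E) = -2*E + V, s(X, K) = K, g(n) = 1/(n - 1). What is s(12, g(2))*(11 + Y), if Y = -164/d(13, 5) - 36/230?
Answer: -15119/345 ≈ -43.823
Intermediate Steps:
g(n) = 1/(-1 + n)
d(V, E) = V - 2*E
Y = -18914/345 (Y = -164/(13 - 2*5) - 36/230 = -164/(13 - 10) - 36*1/230 = -164/3 - 18/115 = -18914/345 ≈ -54.823)
s(12, g(2))*(11 + Y) = (11 - 18914/345)/(-1 + 2) = -15119/345/1 = 1*(-15119/345) = -15119/345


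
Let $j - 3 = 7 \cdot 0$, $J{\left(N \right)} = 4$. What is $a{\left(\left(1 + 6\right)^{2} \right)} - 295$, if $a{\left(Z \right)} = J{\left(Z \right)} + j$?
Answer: $-288$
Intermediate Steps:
$j = 3$ ($j = 3 + 7 \cdot 0 = 3 + 0 = 3$)
$a{\left(Z \right)} = 7$ ($a{\left(Z \right)} = 4 + 3 = 7$)
$a{\left(\left(1 + 6\right)^{2} \right)} - 295 = 7 - 295 = -288$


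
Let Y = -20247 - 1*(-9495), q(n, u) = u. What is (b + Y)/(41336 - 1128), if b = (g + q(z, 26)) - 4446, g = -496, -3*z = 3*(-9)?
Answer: -3917/10052 ≈ -0.38967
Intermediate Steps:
z = 9 (z = -(-9) = -⅓*(-27) = 9)
b = -4916 (b = (-496 + 26) - 4446 = -470 - 4446 = -4916)
Y = -10752 (Y = -20247 + 9495 = -10752)
(b + Y)/(41336 - 1128) = (-4916 - 10752)/(41336 - 1128) = -15668/40208 = -15668*1/40208 = -3917/10052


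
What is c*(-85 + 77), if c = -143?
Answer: 1144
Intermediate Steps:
c*(-85 + 77) = -143*(-85 + 77) = -143*(-8) = 1144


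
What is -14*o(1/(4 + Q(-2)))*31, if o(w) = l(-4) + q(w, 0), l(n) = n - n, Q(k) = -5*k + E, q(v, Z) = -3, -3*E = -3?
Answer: 1302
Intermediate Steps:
E = 1 (E = -1/3*(-3) = 1)
Q(k) = 1 - 5*k (Q(k) = -5*k + 1 = 1 - 5*k)
l(n) = 0
o(w) = -3 (o(w) = 0 - 3 = -3)
-14*o(1/(4 + Q(-2)))*31 = -14*(-3)*31 = 42*31 = 1302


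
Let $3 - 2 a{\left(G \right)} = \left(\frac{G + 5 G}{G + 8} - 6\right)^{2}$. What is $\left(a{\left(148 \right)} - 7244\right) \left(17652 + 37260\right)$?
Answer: $- \frac{5170135872}{13} \approx -3.977 \cdot 10^{8}$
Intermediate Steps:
$a{\left(G \right)} = \frac{3}{2} - \frac{\left(-6 + \frac{6 G}{8 + G}\right)^{2}}{2}$ ($a{\left(G \right)} = \frac{3}{2} - \frac{\left(\frac{G + 5 G}{G + 8} - 6\right)^{2}}{2} = \frac{3}{2} - \frac{\left(\frac{6 G}{8 + G} - 6\right)^{2}}{2} = \frac{3}{2} - \frac{\left(-6 + \frac{6 G}{8 + G}\right)^{2}}{2}$)
$\left(a{\left(148 \right)} - 7244\right) \left(17652 + 37260\right) = \left(\left(\frac{3}{2} - \frac{1152}{\left(8 + 148\right)^{2}}\right) - 7244\right) \left(17652 + 37260\right) = \left(\left(\frac{3}{2} - \frac{1152}{24336}\right) - 7244\right) 54912 = \left(\left(\frac{3}{2} - \frac{8}{169}\right) - 7244\right) 54912 = \left(\frac{491}{338} - 7244\right) 54912 = \left(- \frac{2447981}{338}\right) 54912 = - \frac{5170135872}{13}$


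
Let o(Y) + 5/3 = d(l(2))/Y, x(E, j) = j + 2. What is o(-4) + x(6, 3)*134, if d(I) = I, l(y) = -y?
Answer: 4013/6 ≈ 668.83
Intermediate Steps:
x(E, j) = 2 + j
o(Y) = -5/3 - 2/Y (o(Y) = -5/3 + (-1*2)/Y = -5/3 - 2/Y)
o(-4) + x(6, 3)*134 = (-5/3 - 2/(-4)) + (2 + 3)*134 = (-5/3 - 2*(-¼)) + 5*134 = (-5/3 + ½) + 670 = -7/6 + 670 = 4013/6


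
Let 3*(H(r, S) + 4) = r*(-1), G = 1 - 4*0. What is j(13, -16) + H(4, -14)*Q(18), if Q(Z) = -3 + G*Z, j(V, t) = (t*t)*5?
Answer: 1200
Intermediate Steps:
G = 1 (G = 1 + 0 = 1)
j(V, t) = 5*t² (j(V, t) = t²*5 = 5*t²)
H(r, S) = -4 - r/3 (H(r, S) = -4 + (r*(-1))/3 = -4 + (-r)/3 = -4 - r/3)
Q(Z) = -3 + Z (Q(Z) = -3 + 1*Z = -3 + Z)
j(13, -16) + H(4, -14)*Q(18) = 5*(-16)² + (-4 - ⅓*4)*(-3 + 18) = 5*256 + (-4 - 4/3)*15 = 1280 - 16/3*15 = 1280 - 80 = 1200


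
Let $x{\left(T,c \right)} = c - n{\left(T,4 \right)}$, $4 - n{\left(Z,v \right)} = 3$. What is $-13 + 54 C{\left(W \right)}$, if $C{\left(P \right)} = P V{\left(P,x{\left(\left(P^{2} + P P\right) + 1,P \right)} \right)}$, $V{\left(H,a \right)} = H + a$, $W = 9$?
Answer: $8249$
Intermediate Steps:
$n{\left(Z,v \right)} = 1$ ($n{\left(Z,v \right)} = 4 - 3 = 1$)
$x{\left(T,c \right)} = -1 + c$ ($x{\left(T,c \right)} = c - 1 = -1 + c$)
$C{\left(P \right)} = P \left(-1 + 2 P\right)$ ($C{\left(P \right)} = P \left(P + \left(-1 + P\right)\right) = P \left(-1 + 2 P\right)$)
$-13 + 54 C{\left(W \right)} = -13 + 54 \cdot 9 \left(-1 + 2 \cdot 9\right) = -13 + 54 \cdot 9 \left(-1 + 18\right) = -13 + 54 \cdot 9 \cdot 17 = -13 + 54 \cdot 153 = -13 + 8262 = 8249$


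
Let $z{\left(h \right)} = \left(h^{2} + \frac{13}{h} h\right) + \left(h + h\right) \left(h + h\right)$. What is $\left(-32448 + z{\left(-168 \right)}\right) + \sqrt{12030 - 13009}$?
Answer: $108685 + i \sqrt{979} \approx 1.0869 \cdot 10^{5} + 31.289 i$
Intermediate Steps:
$z{\left(h \right)} = 13 + 5 h^{2}$ ($z{\left(h \right)} = \left(h^{2} + 13\right) + 2 h 2 h = \left(13 + h^{2}\right) + 4 h^{2} = 13 + 5 h^{2}$)
$\left(-32448 + z{\left(-168 \right)}\right) + \sqrt{12030 - 13009} = \left(-32448 + \left(13 + 5 \left(-168\right)^{2}\right)\right) + \sqrt{12030 - 13009} = \left(-32448 + \left(13 + 5 \cdot 28224\right)\right) + \sqrt{-979} = \left(-32448 + \left(13 + 141120\right)\right) + i \sqrt{979} = \left(-32448 + 141133\right) + i \sqrt{979} = 108685 + i \sqrt{979}$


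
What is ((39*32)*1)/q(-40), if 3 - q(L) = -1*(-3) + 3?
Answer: -416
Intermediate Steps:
q(L) = -3 (q(L) = 3 - (-1*(-3) + 3) = 3 - (3 + 3) = 3 - 1*6 = 3 - 6 = -3)
((39*32)*1)/q(-40) = ((39*32)*1)/(-3) = (1248*1)*(-⅓) = 1248*(-⅓) = -416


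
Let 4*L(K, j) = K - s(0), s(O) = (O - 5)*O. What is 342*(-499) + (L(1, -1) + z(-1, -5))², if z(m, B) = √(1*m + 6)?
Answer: -2730447/16 + √5/2 ≈ -1.7065e+5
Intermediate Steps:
s(O) = O*(-5 + O) (s(O) = (-5 + O)*O = O*(-5 + O))
L(K, j) = K/4 (L(K, j) = (K - 0*(-5 + 0))/4 = (K - 0*(-5))/4 = (K - 1*0)/4 = (K + 0)/4 = K/4)
z(m, B) = √(6 + m) (z(m, B) = √(m + 6) = √(6 + m))
342*(-499) + (L(1, -1) + z(-1, -5))² = 342*(-499) + ((¼)*1 + √(6 - 1))² = -170658 + (¼ + √5)²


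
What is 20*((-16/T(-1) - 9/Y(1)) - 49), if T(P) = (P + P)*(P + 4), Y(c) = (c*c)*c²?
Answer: -3320/3 ≈ -1106.7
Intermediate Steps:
Y(c) = c⁴ (Y(c) = c²*c² = c⁴)
T(P) = 2*P*(4 + P) (T(P) = (2*P)*(4 + P) = 2*P*(4 + P))
20*((-16/T(-1) - 9/Y(1)) - 49) = 20*((-16*(-1/(2*(4 - 1))) - 9/(1⁴)) - 49) = 20*((-16/(2*(-1)*3) - 9/1) - 49) = 20*((-16/(-6) - 9*1) - 49) = 20*((-16*(-⅙) - 9) - 49) = 20*((8/3 - 9) - 49) = 20*(-19/3 - 49) = 20*(-166/3) = -3320/3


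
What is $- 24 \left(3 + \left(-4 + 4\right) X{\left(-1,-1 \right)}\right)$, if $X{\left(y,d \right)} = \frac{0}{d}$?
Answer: $-72$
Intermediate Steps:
$X{\left(y,d \right)} = 0$
$- 24 \left(3 + \left(-4 + 4\right) X{\left(-1,-1 \right)}\right) = - 24 \left(3 + \left(-4 + 4\right) 0\right) = - 24 \left(3 + 0 \cdot 0\right) = - 24 \left(3 + 0\right) = \left(-24\right) 3 = -72$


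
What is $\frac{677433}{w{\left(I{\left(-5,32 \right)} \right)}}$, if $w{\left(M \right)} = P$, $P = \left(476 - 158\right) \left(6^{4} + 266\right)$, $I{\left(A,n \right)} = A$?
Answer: $\frac{225811}{165572} \approx 1.3638$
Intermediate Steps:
$P = 496716$ ($P = 318 \left(1296 + 266\right) = 318 \cdot 1562 = 496716$)
$w{\left(M \right)} = 496716$
$\frac{677433}{w{\left(I{\left(-5,32 \right)} \right)}} = \frac{677433}{496716} = 677433 \cdot \frac{1}{496716} = \frac{225811}{165572}$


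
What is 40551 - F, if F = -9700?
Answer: 50251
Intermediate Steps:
40551 - F = 40551 - 1*(-9700) = 40551 + 9700 = 50251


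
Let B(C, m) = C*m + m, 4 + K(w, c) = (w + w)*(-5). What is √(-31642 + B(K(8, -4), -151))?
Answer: I*√19109 ≈ 138.24*I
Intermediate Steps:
K(w, c) = -4 - 10*w (K(w, c) = -4 + (w + w)*(-5) = -4 + (2*w)*(-5) = -4 - 10*w)
B(C, m) = m + C*m
√(-31642 + B(K(8, -4), -151)) = √(-31642 - 151*(1 + (-4 - 10*8))) = √(-31642 - 151*(1 + (-4 - 80))) = √(-31642 - 151*(1 - 84)) = √(-31642 - 151*(-83)) = √(-31642 + 12533) = √(-19109) = I*√19109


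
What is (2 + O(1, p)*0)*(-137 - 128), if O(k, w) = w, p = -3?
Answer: -530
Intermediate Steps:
(2 + O(1, p)*0)*(-137 - 128) = (2 - 3*0)*(-137 - 128) = (2 + 0)*(-265) = 2*(-265) = -530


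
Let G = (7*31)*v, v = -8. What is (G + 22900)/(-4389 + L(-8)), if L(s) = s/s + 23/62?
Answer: -1312168/272033 ≈ -4.8236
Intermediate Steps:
G = -1736 (G = (7*31)*(-8) = 217*(-8) = -1736)
L(s) = 85/62 (L(s) = 1 + 23*(1/62) = 1 + 23/62 = 85/62)
(G + 22900)/(-4389 + L(-8)) = (-1736 + 22900)/(-4389 + 85/62) = 21164/(-272033/62) = 21164*(-62/272033) = -1312168/272033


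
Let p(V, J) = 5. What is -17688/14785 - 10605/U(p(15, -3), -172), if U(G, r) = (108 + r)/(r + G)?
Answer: -26185884507/946240 ≈ -27674.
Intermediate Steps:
U(G, r) = (108 + r)/(G + r)
-17688/14785 - 10605/U(p(15, -3), -172) = -17688/14785 - 10605*(5 - 172)/(108 - 172) = -17688*1/14785 - 10605/(-64/(-167)) = -17688/14785 - 10605/((-1/167*(-64))) = -17688/14785 - 10605/64/167 = -17688/14785 - 10605*167/64 = -17688/14785 - 1771035/64 = -26185884507/946240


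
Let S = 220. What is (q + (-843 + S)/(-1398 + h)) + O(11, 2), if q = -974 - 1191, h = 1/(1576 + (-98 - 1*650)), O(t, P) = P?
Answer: -2503249665/1157543 ≈ -2162.6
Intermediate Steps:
h = 1/828 (h = 1/(1576 + (-98 - 650)) = 1/(1576 - 748) = 1/828 ≈ 0.0012077)
q = -2165
(q + (-843 + S)/(-1398 + h)) + O(11, 2) = (-2165 + (-843 + 220)/(-1398 + 1/828)) + 2 = (-2165 - 623/(-1157543/828)) + 2 = (-2165 - 623*(-828/1157543)) + 2 = (-2165 + 515844/1157543) + 2 = -2505564751/1157543 + 2 = -2503249665/1157543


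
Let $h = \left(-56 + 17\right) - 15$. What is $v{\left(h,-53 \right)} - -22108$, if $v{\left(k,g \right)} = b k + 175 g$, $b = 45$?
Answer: $10403$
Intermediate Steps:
$h = -54$ ($h = -39 - 15 = -54$)
$v{\left(k,g \right)} = 45 k + 175 g$
$v{\left(h,-53 \right)} - -22108 = \left(45 \left(-54\right) + 175 \left(-53\right)\right) - -22108 = \left(-2430 - 9275\right) + 22108 = -11705 + 22108 = 10403$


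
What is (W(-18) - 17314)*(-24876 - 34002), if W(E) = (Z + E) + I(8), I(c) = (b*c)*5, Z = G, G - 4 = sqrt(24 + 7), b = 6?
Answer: 1006107264 - 58878*sqrt(31) ≈ 1.0058e+9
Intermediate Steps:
G = 4 + sqrt(31) (G = 4 + sqrt(24 + 7) = 4 + sqrt(31) ≈ 9.5678)
Z = 4 + sqrt(31) ≈ 9.5678
I(c) = 30*c (I(c) = (6*c)*5 = 30*c)
W(E) = 244 + E + sqrt(31) (W(E) = ((4 + sqrt(31)) + E) + 30*8 = (4 + E + sqrt(31)) + 240 = 244 + E + sqrt(31))
(W(-18) - 17314)*(-24876 - 34002) = ((244 - 18 + sqrt(31)) - 17314)*(-24876 - 34002) = ((226 + sqrt(31)) - 17314)*(-58878) = (-17088 + sqrt(31))*(-58878) = 1006107264 - 58878*sqrt(31)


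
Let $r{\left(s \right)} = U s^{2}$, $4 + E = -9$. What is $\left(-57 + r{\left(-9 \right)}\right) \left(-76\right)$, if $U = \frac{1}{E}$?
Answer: $\frac{62472}{13} \approx 4805.5$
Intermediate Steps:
$E = -13$ ($E = -4 - 9 = -13$)
$U = - \frac{1}{13}$ ($U = \frac{1}{-13} = - \frac{1}{13} \approx -0.076923$)
$r{\left(s \right)} = - \frac{s^{2}}{13}$
$\left(-57 + r{\left(-9 \right)}\right) \left(-76\right) = \left(-57 - \frac{\left(-9\right)^{2}}{13}\right) \left(-76\right) = \left(-57 - \frac{81}{13}\right) \left(-76\right) = \left(- \frac{822}{13}\right) \left(-76\right) = \frac{62472}{13}$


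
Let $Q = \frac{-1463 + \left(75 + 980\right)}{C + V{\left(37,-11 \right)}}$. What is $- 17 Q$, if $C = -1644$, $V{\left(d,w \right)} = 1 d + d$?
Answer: $- \frac{3468}{785} \approx -4.4178$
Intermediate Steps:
$V{\left(d,w \right)} = 2 d$ ($V{\left(d,w \right)} = d + d = 2 d$)
$Q = \frac{204}{785}$ ($Q = \frac{-1463 + \left(75 + 980\right)}{-1644 + 2 \cdot 37} = \frac{-1463 + 1055}{-1644 + 74} = - \frac{408}{-1570} = \left(-408\right) \left(- \frac{1}{1570}\right) = \frac{204}{785} \approx 0.25987$)
$- 17 Q = \left(-17\right) \frac{204}{785} = - \frac{3468}{785}$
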